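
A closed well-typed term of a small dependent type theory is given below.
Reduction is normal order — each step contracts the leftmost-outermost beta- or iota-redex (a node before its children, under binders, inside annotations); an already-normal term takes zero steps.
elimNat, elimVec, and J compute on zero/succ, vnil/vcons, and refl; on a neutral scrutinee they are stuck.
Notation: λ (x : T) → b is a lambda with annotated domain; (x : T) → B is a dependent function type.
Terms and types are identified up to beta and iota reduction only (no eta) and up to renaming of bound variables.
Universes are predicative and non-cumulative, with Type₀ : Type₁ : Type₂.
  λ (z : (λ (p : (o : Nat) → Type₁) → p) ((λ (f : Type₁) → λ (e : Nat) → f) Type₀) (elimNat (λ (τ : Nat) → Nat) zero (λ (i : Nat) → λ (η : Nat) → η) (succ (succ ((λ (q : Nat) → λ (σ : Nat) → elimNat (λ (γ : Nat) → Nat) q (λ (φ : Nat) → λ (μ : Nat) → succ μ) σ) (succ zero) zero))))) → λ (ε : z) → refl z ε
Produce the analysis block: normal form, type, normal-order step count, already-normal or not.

normal form:
  λ (z : Type₀) → λ (p : z) → refl z p
inferred type:
  (z : Type₀) → (p : z) → Eq z p p
steps to reach normal form (normal order): 3
already normal: no
first redex: a beta-redex


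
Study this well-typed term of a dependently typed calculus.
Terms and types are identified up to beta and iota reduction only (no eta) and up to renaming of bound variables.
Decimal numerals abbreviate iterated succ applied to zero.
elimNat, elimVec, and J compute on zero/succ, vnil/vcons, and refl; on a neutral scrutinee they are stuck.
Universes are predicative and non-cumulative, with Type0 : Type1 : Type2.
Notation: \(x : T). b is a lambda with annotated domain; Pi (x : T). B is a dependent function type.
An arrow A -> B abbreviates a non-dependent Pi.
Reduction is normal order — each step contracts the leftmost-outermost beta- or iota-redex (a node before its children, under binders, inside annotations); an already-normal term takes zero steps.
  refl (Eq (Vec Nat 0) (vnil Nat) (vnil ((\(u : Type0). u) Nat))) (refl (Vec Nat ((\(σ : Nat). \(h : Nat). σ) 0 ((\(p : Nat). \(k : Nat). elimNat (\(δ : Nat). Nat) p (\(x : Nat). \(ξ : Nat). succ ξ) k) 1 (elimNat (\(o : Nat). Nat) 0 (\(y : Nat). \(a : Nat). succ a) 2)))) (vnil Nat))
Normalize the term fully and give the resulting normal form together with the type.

resulting normal form:
  refl (Eq (Vec Nat 0) (vnil Nat) (vnil Nat)) (refl (Vec Nat 0) (vnil Nat))
type:
  Eq (Eq (Vec Nat 0) (vnil Nat) (vnil Nat)) (refl (Vec Nat 0) (vnil Nat)) (refl (Vec Nat 0) (vnil Nat))


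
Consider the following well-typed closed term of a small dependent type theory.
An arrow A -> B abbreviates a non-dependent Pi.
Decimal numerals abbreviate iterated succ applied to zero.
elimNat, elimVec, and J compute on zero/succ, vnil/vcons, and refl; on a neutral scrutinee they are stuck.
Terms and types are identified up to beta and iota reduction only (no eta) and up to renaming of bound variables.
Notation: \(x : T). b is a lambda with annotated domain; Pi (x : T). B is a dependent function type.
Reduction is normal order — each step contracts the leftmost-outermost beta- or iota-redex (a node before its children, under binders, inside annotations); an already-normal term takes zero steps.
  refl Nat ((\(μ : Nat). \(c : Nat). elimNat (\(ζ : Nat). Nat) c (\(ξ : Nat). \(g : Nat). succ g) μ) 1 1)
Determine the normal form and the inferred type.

reduced normal form:
  refl Nat 2
inferred type:
  Eq Nat 2 2
observation: the leftmost-outermost redex is a beta-redex, and normalization takes 6 steps.


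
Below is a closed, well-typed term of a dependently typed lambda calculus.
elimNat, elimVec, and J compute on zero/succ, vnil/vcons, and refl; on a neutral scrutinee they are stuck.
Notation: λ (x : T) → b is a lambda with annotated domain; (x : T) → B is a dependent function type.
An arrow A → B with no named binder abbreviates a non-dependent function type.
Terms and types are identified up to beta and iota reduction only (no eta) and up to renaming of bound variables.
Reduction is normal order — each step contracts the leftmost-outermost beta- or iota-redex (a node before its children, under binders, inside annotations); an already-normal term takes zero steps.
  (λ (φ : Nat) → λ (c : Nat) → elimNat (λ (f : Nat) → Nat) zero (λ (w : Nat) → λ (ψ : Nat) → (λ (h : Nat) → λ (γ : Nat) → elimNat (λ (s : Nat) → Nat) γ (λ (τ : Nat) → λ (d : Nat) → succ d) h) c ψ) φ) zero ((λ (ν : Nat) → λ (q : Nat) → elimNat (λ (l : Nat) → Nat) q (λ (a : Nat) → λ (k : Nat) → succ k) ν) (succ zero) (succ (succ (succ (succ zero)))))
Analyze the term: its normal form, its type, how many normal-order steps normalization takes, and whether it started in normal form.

normal form:
  zero
the term's type:
  Nat
reduction steps (normal order): 3
term was already normal: no
first contracted redex: a beta-redex


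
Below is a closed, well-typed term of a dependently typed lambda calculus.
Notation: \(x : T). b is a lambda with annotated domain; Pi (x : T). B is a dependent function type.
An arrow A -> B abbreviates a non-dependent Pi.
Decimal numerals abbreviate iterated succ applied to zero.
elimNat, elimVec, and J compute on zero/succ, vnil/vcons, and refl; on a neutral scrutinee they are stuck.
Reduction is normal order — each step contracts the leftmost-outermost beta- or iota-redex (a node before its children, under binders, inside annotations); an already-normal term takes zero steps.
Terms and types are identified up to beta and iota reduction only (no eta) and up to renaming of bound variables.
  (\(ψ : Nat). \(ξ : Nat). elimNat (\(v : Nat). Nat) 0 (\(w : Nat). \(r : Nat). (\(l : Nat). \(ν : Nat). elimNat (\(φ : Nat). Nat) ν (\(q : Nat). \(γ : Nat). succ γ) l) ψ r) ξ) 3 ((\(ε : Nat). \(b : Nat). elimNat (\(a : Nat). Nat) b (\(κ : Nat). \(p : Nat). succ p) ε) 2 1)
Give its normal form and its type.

reduced normal form:
  9
type:
  Nat


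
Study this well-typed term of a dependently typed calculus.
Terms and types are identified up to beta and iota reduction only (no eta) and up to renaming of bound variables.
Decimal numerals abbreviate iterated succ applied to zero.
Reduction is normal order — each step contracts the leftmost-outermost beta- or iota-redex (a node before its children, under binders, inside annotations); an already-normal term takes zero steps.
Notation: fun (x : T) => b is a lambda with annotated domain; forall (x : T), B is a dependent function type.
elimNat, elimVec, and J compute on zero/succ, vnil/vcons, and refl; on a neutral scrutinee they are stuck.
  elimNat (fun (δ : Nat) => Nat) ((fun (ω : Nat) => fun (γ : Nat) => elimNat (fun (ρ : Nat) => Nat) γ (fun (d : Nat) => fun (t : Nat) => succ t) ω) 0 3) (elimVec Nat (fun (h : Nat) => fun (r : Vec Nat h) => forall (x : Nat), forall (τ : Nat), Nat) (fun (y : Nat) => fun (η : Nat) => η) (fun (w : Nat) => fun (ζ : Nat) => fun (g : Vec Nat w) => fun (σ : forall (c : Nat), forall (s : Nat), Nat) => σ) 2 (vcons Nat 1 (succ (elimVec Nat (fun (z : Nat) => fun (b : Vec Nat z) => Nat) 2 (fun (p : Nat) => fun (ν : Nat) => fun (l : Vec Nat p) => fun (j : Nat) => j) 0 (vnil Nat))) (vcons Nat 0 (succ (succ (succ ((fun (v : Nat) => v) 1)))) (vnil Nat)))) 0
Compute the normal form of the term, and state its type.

normal form:
  3
the term's type:
  Nat


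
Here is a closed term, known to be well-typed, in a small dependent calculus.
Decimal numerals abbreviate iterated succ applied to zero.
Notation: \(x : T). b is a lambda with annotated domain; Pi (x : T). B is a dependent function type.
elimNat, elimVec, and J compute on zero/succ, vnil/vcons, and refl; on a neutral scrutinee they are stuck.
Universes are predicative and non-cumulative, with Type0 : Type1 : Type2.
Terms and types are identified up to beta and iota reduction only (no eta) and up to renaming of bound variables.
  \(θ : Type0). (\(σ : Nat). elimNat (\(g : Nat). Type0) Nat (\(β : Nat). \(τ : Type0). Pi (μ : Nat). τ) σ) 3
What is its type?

type:
  Pi (θ : Type0). Type0


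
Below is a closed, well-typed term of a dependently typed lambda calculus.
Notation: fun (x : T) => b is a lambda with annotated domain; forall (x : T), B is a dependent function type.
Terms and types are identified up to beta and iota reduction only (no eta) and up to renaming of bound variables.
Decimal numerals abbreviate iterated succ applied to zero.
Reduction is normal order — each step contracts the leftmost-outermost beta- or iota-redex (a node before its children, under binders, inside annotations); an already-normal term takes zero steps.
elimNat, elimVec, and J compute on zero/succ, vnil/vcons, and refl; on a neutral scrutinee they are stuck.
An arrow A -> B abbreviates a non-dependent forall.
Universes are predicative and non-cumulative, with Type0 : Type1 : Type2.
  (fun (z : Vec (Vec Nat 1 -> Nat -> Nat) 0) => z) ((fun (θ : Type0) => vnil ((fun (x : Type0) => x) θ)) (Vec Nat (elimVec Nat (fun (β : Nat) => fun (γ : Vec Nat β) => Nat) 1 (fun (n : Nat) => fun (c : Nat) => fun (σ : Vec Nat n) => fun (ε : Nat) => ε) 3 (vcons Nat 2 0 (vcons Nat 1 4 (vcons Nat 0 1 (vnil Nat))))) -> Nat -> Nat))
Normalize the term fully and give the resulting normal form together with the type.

resulting normal form:
  vnil (Vec Nat 1 -> Nat -> Nat)
inferred type:
  Vec (Vec Nat 1 -> Nat -> Nat) 0
observation: the term reaches its normal form after 19 normal-order steps.


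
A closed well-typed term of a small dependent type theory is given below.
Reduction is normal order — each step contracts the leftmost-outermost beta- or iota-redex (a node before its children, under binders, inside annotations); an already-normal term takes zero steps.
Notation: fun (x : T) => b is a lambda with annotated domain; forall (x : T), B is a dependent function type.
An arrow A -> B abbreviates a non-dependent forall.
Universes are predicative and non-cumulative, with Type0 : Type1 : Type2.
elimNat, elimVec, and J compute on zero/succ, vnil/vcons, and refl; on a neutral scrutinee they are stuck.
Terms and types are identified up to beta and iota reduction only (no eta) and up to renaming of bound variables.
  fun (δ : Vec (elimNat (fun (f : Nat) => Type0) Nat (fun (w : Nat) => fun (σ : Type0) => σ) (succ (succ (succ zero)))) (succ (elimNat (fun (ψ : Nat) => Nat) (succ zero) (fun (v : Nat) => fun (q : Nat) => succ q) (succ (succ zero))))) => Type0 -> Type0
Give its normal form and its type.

resulting normal form:
  fun (δ : Vec Nat (succ (succ (succ (succ zero))))) => Type0 -> Type0
inferred type:
  Vec Nat (succ (succ (succ (succ zero)))) -> Type1
observation: the leftmost-outermost redex is an elimNat iota-redex, and normalization takes 17 steps.


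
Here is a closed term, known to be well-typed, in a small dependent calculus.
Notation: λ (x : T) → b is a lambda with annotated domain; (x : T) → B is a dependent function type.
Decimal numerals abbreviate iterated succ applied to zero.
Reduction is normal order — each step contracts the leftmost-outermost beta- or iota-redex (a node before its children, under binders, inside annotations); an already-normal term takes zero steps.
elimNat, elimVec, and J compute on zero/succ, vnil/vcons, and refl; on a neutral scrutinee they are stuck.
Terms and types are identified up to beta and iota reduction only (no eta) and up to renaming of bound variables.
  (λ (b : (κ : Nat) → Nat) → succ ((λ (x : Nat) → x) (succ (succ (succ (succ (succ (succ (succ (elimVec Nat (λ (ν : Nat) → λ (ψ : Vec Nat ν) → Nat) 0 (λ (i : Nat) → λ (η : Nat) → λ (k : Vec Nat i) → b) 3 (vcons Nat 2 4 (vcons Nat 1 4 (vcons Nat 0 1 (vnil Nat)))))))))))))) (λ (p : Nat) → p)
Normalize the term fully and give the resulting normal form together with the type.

resulting normal form:
  8
type:
  Nat


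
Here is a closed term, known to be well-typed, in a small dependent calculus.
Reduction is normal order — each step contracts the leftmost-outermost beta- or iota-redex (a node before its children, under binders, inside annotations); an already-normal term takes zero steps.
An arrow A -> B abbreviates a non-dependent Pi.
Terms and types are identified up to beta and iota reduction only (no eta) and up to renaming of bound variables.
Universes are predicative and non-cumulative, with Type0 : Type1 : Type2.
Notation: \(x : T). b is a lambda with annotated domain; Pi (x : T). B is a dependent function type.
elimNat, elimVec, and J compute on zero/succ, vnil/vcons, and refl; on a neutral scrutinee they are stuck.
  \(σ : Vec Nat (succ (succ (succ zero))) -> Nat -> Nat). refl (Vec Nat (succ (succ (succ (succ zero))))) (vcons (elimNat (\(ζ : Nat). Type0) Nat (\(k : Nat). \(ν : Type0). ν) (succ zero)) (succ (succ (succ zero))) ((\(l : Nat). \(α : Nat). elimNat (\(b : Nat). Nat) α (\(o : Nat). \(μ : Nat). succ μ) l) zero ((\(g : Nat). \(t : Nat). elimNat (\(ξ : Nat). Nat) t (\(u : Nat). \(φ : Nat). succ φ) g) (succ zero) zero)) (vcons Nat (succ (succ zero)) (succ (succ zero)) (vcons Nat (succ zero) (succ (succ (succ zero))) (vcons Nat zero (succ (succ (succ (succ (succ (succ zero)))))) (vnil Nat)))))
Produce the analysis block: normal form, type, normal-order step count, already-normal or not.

resulting normal form:
  \(σ : Vec Nat (succ (succ (succ zero))) -> Nat -> Nat). refl (Vec Nat (succ (succ (succ (succ zero))))) (vcons Nat (succ (succ (succ zero))) (succ zero) (vcons Nat (succ (succ zero)) (succ (succ zero)) (vcons Nat (succ zero) (succ (succ (succ zero))) (vcons Nat zero (succ (succ (succ (succ (succ (succ zero)))))) (vnil Nat)))))
the term's type:
  (Vec Nat (succ (succ (succ zero))) -> Nat -> Nat) -> Eq (Vec Nat (succ (succ (succ (succ zero))))) (vcons Nat (succ (succ (succ zero))) (succ zero) (vcons Nat (succ (succ zero)) (succ (succ zero)) (vcons Nat (succ zero) (succ (succ (succ zero))) (vcons Nat zero (succ (succ (succ (succ (succ (succ zero)))))) (vnil Nat))))) (vcons Nat (succ (succ (succ zero))) (succ zero) (vcons Nat (succ (succ zero)) (succ (succ zero)) (vcons Nat (succ zero) (succ (succ (succ zero))) (vcons Nat zero (succ (succ (succ (succ (succ (succ zero)))))) (vnil Nat)))))
normal-order step count: 13
started in normal form: no
first contracted redex: an elimNat iota-redex


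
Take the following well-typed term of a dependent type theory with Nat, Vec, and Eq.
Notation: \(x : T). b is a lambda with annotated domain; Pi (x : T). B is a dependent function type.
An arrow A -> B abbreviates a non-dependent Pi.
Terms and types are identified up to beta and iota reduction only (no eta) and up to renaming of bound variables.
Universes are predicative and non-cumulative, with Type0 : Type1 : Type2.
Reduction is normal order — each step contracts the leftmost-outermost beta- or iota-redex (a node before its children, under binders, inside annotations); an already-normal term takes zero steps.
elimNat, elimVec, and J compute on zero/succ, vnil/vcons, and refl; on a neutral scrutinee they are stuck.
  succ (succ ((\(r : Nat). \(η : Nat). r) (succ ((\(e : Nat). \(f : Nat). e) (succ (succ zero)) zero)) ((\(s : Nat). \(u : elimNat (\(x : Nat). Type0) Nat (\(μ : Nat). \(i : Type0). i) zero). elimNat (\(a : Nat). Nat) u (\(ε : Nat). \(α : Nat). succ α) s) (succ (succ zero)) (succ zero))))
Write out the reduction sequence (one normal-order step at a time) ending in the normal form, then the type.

normal-order reduction:
  succ (succ ((\(r : Nat). \(η : Nat). r) (succ ((\(e : Nat). \(f : Nat). e) (succ (succ zero)) zero)) ((\(s : Nat). \(u : elimNat (\(x : Nat). Type0) Nat (\(μ : Nat). \(i : Type0). i) zero). elimNat (\(a : Nat). Nat) u (\(ε : Nat). \(α : Nat). succ α) s) (succ (succ zero)) (succ zero))))
  ~> succ (succ ((\(r : Nat). succ ((\(η : Nat). \(e : Nat). η) (succ (succ zero)) zero)) ((\(f : Nat). \(s : elimNat (\(u : Nat). Type0) Nat (\(x : Nat). \(μ : Type0). μ) zero). elimNat (\(i : Nat). Nat) s (\(a : Nat). \(ε : Nat). succ ε) f) (succ (succ zero)) (succ zero))))
  ~> succ (succ (succ ((\(r : Nat). \(η : Nat). r) (succ (succ zero)) zero)))
  ~> succ (succ (succ ((\(r : Nat). succ (succ zero)) zero)))
  ~> succ (succ (succ (succ (succ zero))))
inferred type:
  Nat


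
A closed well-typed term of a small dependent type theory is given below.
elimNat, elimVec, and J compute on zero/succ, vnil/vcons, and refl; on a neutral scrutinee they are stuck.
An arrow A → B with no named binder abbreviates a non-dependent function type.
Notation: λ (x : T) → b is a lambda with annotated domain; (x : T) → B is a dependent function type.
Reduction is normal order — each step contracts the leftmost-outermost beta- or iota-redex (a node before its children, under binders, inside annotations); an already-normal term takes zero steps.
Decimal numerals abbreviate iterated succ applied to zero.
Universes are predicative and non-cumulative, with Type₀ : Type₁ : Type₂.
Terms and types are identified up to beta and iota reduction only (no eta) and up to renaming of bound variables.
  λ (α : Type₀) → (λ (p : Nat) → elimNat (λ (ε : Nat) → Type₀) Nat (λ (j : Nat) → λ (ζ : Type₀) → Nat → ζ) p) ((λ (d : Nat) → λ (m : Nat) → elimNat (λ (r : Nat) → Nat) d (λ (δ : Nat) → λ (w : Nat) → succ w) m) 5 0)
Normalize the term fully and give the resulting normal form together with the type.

resulting normal form:
  λ (α : Type₀) → Nat → Nat → Nat → Nat → Nat → Nat
the term's type:
  Type₀ → Type₀


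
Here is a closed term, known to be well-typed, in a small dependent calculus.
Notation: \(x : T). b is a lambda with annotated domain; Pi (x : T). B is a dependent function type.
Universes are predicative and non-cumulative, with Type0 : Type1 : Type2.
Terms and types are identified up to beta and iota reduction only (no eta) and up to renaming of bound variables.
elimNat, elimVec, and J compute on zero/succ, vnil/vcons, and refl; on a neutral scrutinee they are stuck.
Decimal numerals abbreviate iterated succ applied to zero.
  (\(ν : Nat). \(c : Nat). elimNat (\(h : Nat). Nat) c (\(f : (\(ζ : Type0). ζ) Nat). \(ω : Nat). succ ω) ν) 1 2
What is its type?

the term's type:
  Nat


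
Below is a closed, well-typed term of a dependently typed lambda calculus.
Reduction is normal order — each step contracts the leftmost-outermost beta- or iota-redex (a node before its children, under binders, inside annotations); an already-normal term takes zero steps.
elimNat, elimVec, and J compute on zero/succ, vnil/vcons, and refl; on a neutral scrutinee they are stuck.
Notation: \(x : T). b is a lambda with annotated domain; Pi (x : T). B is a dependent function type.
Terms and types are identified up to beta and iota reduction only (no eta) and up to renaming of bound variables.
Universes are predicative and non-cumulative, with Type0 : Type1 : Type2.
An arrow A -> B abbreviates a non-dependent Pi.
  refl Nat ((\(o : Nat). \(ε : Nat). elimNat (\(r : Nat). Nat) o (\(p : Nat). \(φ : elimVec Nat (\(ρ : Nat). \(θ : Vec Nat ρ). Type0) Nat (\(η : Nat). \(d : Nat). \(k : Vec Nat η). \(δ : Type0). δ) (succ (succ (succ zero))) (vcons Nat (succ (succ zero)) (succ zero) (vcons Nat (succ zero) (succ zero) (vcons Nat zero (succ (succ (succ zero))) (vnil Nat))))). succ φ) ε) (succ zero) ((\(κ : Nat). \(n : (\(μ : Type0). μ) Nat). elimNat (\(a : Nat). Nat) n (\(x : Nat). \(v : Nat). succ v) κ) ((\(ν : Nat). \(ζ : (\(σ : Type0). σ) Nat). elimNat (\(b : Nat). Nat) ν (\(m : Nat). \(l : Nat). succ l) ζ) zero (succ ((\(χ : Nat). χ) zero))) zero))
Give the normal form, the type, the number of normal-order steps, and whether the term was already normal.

normal form:
  refl Nat (succ (succ zero))
type:
  Eq Nat (succ (succ zero)) (succ (succ zero))
normal-order step count: 35
term was already normal: no
first redex: a beta-redex


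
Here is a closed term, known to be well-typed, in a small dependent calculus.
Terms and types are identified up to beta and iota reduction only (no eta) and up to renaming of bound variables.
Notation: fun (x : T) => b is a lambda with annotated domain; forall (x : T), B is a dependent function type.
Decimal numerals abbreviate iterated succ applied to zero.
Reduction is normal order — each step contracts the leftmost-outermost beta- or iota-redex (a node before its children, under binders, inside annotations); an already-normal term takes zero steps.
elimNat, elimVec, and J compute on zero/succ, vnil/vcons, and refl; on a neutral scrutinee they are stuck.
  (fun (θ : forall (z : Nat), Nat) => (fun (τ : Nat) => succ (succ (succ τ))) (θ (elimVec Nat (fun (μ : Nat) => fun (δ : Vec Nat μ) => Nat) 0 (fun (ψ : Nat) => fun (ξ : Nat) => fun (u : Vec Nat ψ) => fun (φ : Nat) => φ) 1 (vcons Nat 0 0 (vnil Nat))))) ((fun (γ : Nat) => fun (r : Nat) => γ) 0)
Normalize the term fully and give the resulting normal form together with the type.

normal form:
  3
inferred type:
  Nat
observation: contracting a beta-redex first, the term normalizes in 4 steps.


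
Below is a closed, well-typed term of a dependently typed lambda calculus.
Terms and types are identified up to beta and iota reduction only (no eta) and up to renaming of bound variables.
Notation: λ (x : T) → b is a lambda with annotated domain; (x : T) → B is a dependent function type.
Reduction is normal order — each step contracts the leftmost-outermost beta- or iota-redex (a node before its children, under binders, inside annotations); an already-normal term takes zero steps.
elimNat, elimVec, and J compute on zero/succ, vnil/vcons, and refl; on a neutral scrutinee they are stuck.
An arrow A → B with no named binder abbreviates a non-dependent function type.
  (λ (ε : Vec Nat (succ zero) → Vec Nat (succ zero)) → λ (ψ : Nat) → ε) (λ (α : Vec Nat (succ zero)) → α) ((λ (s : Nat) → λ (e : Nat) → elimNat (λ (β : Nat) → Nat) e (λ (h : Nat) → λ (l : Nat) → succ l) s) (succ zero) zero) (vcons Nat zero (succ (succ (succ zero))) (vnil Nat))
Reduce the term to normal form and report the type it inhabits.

reduced normal form:
  vcons Nat zero (succ (succ (succ zero))) (vnil Nat)
type:
  Vec Nat (succ zero)
observation: contracting a beta-redex first, the term normalizes in 3 steps.


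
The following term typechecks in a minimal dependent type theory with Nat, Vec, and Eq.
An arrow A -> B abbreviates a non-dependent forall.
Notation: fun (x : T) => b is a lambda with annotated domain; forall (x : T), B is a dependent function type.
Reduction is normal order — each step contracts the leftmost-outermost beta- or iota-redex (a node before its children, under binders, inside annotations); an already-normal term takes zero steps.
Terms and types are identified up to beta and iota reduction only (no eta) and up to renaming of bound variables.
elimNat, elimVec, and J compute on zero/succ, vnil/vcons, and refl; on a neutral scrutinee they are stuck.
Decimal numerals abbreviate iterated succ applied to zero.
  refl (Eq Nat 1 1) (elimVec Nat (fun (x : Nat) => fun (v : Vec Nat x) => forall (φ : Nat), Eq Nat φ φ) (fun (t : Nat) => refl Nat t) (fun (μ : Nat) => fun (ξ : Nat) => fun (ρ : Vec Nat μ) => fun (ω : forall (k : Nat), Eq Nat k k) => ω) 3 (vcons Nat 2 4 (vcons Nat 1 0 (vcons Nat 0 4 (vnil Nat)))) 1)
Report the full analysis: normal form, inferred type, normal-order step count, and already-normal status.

normal form:
  refl (Eq Nat 1 1) (refl Nat 1)
the term's type:
  Eq (Eq Nat 1 1) (refl Nat 1) (refl Nat 1)
normal-order step count: 17
term was already normal: no
first redex: an elimVec iota-redex


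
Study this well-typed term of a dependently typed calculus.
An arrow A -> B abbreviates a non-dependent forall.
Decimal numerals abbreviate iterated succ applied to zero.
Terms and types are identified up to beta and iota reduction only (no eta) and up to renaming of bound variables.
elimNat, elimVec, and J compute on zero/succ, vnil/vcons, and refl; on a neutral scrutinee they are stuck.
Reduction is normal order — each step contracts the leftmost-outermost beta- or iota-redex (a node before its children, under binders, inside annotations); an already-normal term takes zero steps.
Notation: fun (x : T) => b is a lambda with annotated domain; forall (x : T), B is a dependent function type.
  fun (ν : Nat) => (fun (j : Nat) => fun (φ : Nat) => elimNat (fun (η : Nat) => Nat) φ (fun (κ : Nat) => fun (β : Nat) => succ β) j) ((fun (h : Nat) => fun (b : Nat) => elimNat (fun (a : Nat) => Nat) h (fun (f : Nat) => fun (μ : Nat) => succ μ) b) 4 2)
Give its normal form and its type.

normal form:
  fun (ν : Nat) => fun (j : Nat) => succ (succ (succ (succ (succ (succ j)))))
inferred type:
  Nat -> Nat -> Nat
observation: 29 normal-order steps separate the term from its normal form.


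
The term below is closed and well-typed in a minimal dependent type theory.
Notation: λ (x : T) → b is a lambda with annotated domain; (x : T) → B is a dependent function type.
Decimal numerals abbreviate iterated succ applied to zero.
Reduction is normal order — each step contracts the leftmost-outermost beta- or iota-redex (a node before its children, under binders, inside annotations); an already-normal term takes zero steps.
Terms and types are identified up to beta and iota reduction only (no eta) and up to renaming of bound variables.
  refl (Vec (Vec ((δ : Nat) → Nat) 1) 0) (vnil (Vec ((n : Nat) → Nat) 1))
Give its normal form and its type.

resulting normal form:
  refl (Vec (Vec ((δ : Nat) → Nat) 1) 0) (vnil (Vec ((n : Nat) → Nat) 1))
inferred type:
  Eq (Vec (Vec ((δ : Nat) → Nat) 1) 0) (vnil (Vec ((n : Nat) → Nat) 1)) (vnil (Vec ((h : Nat) → Nat) 1))


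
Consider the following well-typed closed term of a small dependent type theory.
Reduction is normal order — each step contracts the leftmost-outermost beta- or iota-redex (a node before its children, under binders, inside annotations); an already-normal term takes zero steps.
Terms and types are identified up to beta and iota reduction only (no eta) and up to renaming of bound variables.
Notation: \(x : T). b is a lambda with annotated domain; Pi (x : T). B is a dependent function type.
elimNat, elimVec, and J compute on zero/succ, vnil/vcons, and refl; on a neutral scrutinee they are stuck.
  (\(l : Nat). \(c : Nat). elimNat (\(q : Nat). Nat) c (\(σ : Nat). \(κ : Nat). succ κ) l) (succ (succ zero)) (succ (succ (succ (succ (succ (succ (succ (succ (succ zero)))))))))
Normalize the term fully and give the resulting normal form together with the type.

normal form:
  succ (succ (succ (succ (succ (succ (succ (succ (succ (succ (succ zero))))))))))
the term's type:
  Nat
observation: reduction starts at a beta-redex, and 9 normal-order steps reach the normal form.


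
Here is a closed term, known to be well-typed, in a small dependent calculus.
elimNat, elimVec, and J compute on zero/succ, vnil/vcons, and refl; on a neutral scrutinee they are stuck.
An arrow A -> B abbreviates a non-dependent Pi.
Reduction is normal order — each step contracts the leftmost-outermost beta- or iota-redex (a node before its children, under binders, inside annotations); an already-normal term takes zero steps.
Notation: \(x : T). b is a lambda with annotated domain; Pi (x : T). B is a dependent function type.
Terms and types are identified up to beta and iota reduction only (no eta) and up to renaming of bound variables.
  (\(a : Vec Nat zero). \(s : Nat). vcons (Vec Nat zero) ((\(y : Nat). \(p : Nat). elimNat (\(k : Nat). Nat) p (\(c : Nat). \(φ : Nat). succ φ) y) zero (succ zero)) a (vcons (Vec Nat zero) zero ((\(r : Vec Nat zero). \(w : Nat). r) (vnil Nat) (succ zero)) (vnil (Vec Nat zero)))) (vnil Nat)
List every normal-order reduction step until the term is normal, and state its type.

normal-order reduction:
  (\(a : Vec Nat zero). \(s : Nat). vcons (Vec Nat zero) ((\(y : Nat). \(p : Nat). elimNat (\(k : Nat). Nat) p (\(c : Nat). \(φ : Nat). succ φ) y) zero (succ zero)) a (vcons (Vec Nat zero) zero ((\(r : Vec Nat zero). \(w : Nat). r) (vnil Nat) (succ zero)) (vnil (Vec Nat zero)))) (vnil Nat)
  ~> \(a : Nat). vcons (Vec Nat zero) ((\(s : Nat). \(y : Nat). elimNat (\(p : Nat). Nat) y (\(k : Nat). \(c : Nat). succ c) s) zero (succ zero)) (vnil Nat) (vcons (Vec Nat zero) zero ((\(φ : Vec Nat zero). \(r : Nat). φ) (vnil Nat) (succ zero)) (vnil (Vec Nat zero)))
  ~> \(a : Nat). vcons (Vec Nat zero) ((\(s : Nat). elimNat (\(y : Nat). Nat) s (\(p : Nat). \(k : Nat). succ k) zero) (succ zero)) (vnil Nat) (vcons (Vec Nat zero) zero ((\(c : Vec Nat zero). \(φ : Nat). c) (vnil Nat) (succ zero)) (vnil (Vec Nat zero)))
  ~> \(a : Nat). vcons (Vec Nat zero) (elimNat (\(s : Nat). Nat) (succ zero) (\(y : Nat). \(p : Nat). succ p) zero) (vnil Nat) (vcons (Vec Nat zero) zero ((\(k : Vec Nat zero). \(c : Nat). k) (vnil Nat) (succ zero)) (vnil (Vec Nat zero)))
  ~> \(a : Nat). vcons (Vec Nat zero) (succ zero) (vnil Nat) (vcons (Vec Nat zero) zero ((\(s : Vec Nat zero). \(y : Nat). s) (vnil Nat) (succ zero)) (vnil (Vec Nat zero)))
  ~> \(a : Nat). vcons (Vec Nat zero) (succ zero) (vnil Nat) (vcons (Vec Nat zero) zero ((\(s : Nat). vnil Nat) (succ zero)) (vnil (Vec Nat zero)))
  ~> \(a : Nat). vcons (Vec Nat zero) (succ zero) (vnil Nat) (vcons (Vec Nat zero) zero (vnil Nat) (vnil (Vec Nat zero)))
type:
  Nat -> Vec (Vec Nat zero) (succ (succ zero))


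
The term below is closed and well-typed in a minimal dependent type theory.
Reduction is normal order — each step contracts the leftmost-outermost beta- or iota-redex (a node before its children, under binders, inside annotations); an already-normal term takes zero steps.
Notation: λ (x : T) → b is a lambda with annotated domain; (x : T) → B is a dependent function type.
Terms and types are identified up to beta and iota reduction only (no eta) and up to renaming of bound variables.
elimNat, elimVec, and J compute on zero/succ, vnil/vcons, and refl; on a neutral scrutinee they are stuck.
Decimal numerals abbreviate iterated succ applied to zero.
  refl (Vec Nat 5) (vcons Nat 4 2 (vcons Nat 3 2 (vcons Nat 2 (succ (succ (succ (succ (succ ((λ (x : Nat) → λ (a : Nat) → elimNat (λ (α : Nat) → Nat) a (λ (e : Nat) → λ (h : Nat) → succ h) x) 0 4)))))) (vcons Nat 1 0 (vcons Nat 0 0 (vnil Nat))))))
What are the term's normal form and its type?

reduced normal form:
  refl (Vec Nat 5) (vcons Nat 4 2 (vcons Nat 3 2 (vcons Nat 2 9 (vcons Nat 1 0 (vcons Nat 0 0 (vnil Nat))))))
type:
  Eq (Vec Nat 5) (vcons Nat 4 2 (vcons Nat 3 2 (vcons Nat 2 9 (vcons Nat 1 0 (vcons Nat 0 0 (vnil Nat)))))) (vcons Nat 4 2 (vcons Nat 3 2 (vcons Nat 2 9 (vcons Nat 1 0 (vcons Nat 0 0 (vnil Nat))))))


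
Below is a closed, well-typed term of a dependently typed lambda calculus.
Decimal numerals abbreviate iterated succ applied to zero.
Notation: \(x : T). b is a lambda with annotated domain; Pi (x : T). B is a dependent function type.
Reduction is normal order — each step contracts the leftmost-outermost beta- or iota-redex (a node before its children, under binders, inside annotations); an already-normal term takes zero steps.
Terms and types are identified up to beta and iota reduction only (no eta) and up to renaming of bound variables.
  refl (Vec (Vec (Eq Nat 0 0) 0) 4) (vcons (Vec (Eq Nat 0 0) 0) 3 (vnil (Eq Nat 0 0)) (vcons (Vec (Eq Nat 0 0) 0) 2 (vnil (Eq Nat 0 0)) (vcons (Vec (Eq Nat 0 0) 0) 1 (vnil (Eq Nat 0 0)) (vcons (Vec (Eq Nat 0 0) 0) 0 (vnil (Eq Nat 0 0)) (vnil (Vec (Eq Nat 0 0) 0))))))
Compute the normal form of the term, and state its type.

normal form:
  refl (Vec (Vec (Eq Nat 0 0) 0) 4) (vcons (Vec (Eq Nat 0 0) 0) 3 (vnil (Eq Nat 0 0)) (vcons (Vec (Eq Nat 0 0) 0) 2 (vnil (Eq Nat 0 0)) (vcons (Vec (Eq Nat 0 0) 0) 1 (vnil (Eq Nat 0 0)) (vcons (Vec (Eq Nat 0 0) 0) 0 (vnil (Eq Nat 0 0)) (vnil (Vec (Eq Nat 0 0) 0))))))
inferred type:
  Eq (Vec (Vec (Eq Nat 0 0) 0) 4) (vcons (Vec (Eq Nat 0 0) 0) 3 (vnil (Eq Nat 0 0)) (vcons (Vec (Eq Nat 0 0) 0) 2 (vnil (Eq Nat 0 0)) (vcons (Vec (Eq Nat 0 0) 0) 1 (vnil (Eq Nat 0 0)) (vcons (Vec (Eq Nat 0 0) 0) 0 (vnil (Eq Nat 0 0)) (vnil (Vec (Eq Nat 0 0) 0)))))) (vcons (Vec (Eq Nat 0 0) 0) 3 (vnil (Eq Nat 0 0)) (vcons (Vec (Eq Nat 0 0) 0) 2 (vnil (Eq Nat 0 0)) (vcons (Vec (Eq Nat 0 0) 0) 1 (vnil (Eq Nat 0 0)) (vcons (Vec (Eq Nat 0 0) 0) 0 (vnil (Eq Nat 0 0)) (vnil (Vec (Eq Nat 0 0) 0))))))


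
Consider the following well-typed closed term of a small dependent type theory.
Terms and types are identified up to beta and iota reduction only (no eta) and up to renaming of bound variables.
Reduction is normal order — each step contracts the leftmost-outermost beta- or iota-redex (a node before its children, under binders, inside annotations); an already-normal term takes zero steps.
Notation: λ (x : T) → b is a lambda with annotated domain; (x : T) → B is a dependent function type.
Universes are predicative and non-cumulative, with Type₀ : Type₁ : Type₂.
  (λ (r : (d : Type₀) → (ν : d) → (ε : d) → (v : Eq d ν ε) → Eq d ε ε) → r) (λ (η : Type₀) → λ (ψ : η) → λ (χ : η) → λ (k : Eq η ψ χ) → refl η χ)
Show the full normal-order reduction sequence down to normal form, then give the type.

normal-order reduction:
  (λ (r : (d : Type₀) → (ν : d) → (ε : d) → (v : Eq d ν ε) → Eq d ε ε) → r) (λ (η : Type₀) → λ (ψ : η) → λ (χ : η) → λ (k : Eq η ψ χ) → refl η χ)
  ~> λ (r : Type₀) → λ (d : r) → λ (ν : r) → λ (ε : Eq r d ν) → refl r ν
inferred type:
  (r : Type₀) → (d : r) → (ν : r) → (ε : Eq r d ν) → Eq r ν ν


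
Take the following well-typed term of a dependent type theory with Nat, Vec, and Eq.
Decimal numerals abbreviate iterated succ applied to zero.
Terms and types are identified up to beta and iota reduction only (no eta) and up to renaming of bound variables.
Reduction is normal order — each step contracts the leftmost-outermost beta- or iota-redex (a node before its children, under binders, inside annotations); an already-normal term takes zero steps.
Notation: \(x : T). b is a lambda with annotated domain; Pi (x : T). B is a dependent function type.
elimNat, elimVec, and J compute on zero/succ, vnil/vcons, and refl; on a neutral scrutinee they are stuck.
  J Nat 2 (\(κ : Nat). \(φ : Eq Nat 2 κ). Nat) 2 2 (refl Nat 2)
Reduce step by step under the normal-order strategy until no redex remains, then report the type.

reduction (normal order):
  J Nat 2 (\(κ : Nat). \(φ : Eq Nat 2 κ). Nat) 2 2 (refl Nat 2)
  ~> 2
type:
  Nat


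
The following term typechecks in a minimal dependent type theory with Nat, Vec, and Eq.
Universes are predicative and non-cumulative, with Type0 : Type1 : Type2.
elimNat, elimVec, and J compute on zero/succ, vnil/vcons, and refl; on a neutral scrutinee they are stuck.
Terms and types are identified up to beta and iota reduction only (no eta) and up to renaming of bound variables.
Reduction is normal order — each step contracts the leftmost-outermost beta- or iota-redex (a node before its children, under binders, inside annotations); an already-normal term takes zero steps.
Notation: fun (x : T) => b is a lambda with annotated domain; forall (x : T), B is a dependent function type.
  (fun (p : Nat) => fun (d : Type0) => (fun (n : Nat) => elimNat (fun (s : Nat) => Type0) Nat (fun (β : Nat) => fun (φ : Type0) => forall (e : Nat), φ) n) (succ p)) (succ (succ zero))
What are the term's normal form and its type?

normal form:
  fun (p : Type0) => forall (d : Nat), forall (n : Nat), forall (s : Nat), Nat
the term's type:
  forall (p : Type0), Type0


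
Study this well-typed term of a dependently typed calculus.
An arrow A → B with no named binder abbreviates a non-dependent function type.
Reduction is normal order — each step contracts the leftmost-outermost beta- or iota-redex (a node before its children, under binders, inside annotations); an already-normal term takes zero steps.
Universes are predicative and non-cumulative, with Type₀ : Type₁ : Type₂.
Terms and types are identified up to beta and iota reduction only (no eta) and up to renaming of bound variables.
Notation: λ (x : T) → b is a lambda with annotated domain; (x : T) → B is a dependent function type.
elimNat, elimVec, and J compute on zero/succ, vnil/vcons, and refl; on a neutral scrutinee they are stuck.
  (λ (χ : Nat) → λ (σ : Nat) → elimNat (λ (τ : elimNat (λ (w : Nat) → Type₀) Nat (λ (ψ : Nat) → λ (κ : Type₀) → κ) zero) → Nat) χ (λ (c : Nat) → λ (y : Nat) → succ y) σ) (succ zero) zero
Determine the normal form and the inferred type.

resulting normal form:
  succ zero
the term's type:
  Nat
observation: normalization takes exactly 3 steps under the normal-order strategy.


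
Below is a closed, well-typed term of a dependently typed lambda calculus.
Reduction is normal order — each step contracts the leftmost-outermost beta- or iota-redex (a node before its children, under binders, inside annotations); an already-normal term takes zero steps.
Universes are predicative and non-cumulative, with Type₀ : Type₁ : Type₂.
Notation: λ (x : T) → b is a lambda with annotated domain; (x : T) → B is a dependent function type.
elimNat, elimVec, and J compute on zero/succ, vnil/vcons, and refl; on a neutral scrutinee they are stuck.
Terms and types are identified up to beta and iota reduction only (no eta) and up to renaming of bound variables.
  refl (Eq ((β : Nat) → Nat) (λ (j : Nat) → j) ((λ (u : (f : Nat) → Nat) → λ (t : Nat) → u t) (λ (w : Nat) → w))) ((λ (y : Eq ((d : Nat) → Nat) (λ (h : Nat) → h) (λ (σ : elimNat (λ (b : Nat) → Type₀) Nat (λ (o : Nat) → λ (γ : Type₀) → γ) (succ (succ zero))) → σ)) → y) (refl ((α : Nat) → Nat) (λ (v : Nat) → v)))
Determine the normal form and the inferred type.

reduced normal form:
  refl (Eq ((β : Nat) → Nat) (λ (j : Nat) → j) (λ (u : Nat) → u)) (refl ((f : Nat) → Nat) (λ (t : Nat) → t))
inferred type:
  Eq (Eq ((β : Nat) → Nat) (λ (j : Nat) → j) (λ (u : Nat) → u)) (refl ((f : Nat) → Nat) (λ (t : Nat) → t)) (refl ((w : Nat) → Nat) (λ (y : Nat) → y))
observation: 3 normal-order steps normalize the term, beginning with a beta-redex.


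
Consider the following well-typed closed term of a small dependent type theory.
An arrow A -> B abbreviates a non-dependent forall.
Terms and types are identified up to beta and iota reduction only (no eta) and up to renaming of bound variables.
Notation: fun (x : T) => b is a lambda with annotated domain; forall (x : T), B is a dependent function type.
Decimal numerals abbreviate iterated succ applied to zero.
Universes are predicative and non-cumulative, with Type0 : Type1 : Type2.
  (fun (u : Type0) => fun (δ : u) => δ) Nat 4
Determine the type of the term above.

inferred type:
  Nat


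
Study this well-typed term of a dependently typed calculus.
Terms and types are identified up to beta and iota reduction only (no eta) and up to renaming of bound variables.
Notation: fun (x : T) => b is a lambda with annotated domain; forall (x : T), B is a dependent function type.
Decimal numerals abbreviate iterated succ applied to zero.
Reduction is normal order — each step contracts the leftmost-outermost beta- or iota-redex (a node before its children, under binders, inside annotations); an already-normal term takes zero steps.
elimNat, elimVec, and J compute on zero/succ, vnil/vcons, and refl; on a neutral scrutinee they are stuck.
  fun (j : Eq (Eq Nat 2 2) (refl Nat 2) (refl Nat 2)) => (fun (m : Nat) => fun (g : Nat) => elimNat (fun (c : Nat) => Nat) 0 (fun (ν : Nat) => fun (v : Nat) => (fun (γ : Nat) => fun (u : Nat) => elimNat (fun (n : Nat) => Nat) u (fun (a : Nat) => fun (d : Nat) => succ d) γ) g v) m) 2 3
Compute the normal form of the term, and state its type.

normal form:
  fun (j : Eq (Eq Nat 2 2) (refl Nat 2) (refl Nat 2)) => 6
type:
  forall (j : Eq (Eq Nat 2 2) (refl Nat 2) (refl Nat 2)), Nat
observation: the first redex contracted is a beta-redex; the normal form is reached in 33 normal-order steps.


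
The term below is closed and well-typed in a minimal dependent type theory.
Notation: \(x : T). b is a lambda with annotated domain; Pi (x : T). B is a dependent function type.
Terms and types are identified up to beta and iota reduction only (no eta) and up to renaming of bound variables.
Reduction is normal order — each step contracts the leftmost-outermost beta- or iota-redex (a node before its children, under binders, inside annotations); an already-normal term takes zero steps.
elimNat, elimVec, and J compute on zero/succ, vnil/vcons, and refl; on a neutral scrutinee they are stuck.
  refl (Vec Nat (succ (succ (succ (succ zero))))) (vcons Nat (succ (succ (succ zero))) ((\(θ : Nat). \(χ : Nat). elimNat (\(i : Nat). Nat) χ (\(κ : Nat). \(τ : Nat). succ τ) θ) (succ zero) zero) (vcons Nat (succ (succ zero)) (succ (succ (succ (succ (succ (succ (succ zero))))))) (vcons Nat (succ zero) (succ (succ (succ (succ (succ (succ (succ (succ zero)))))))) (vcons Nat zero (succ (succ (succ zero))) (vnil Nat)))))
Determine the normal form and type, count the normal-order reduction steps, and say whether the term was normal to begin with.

resulting normal form:
  refl (Vec Nat (succ (succ (succ (succ zero))))) (vcons Nat (succ (succ (succ zero))) (succ zero) (vcons Nat (succ (succ zero)) (succ (succ (succ (succ (succ (succ (succ zero))))))) (vcons Nat (succ zero) (succ (succ (succ (succ (succ (succ (succ (succ zero)))))))) (vcons Nat zero (succ (succ (succ zero))) (vnil Nat)))))
the term's type:
  Eq (Vec Nat (succ (succ (succ (succ zero))))) (vcons Nat (succ (succ (succ zero))) (succ zero) (vcons Nat (succ (succ zero)) (succ (succ (succ (succ (succ (succ (succ zero))))))) (vcons Nat (succ zero) (succ (succ (succ (succ (succ (succ (succ (succ zero)))))))) (vcons Nat zero (succ (succ (succ zero))) (vnil Nat))))) (vcons Nat (succ (succ (succ zero))) (succ zero) (vcons Nat (succ (succ zero)) (succ (succ (succ (succ (succ (succ (succ zero))))))) (vcons Nat (succ zero) (succ (succ (succ (succ (succ (succ (succ (succ zero)))))))) (vcons Nat zero (succ (succ (succ zero))) (vnil Nat)))))
normal-order step count: 6
already normal: no
first contracted redex: a beta-redex
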